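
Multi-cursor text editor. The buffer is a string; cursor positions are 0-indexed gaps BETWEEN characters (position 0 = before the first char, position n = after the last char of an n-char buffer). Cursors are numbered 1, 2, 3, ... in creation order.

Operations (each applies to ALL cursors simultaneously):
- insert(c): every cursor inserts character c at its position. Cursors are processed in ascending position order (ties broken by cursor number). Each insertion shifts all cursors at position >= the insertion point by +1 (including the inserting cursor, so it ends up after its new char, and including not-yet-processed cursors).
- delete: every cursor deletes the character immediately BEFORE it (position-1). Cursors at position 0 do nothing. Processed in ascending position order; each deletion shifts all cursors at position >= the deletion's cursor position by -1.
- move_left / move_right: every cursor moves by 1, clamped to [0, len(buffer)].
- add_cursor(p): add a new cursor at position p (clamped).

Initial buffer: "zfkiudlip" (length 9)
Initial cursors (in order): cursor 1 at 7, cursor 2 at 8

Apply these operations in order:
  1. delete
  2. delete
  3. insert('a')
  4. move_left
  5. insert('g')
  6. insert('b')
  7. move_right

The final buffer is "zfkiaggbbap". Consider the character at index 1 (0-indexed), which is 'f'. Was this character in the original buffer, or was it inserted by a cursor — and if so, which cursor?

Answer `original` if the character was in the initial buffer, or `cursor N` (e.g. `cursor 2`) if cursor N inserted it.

Answer: original

Derivation:
After op 1 (delete): buffer="zfkiudp" (len 7), cursors c1@6 c2@6, authorship .......
After op 2 (delete): buffer="zfkip" (len 5), cursors c1@4 c2@4, authorship .....
After op 3 (insert('a')): buffer="zfkiaap" (len 7), cursors c1@6 c2@6, authorship ....12.
After op 4 (move_left): buffer="zfkiaap" (len 7), cursors c1@5 c2@5, authorship ....12.
After op 5 (insert('g')): buffer="zfkiaggap" (len 9), cursors c1@7 c2@7, authorship ....1122.
After op 6 (insert('b')): buffer="zfkiaggbbap" (len 11), cursors c1@9 c2@9, authorship ....112122.
After op 7 (move_right): buffer="zfkiaggbbap" (len 11), cursors c1@10 c2@10, authorship ....112122.
Authorship (.=original, N=cursor N): . . . . 1 1 2 1 2 2 .
Index 1: author = original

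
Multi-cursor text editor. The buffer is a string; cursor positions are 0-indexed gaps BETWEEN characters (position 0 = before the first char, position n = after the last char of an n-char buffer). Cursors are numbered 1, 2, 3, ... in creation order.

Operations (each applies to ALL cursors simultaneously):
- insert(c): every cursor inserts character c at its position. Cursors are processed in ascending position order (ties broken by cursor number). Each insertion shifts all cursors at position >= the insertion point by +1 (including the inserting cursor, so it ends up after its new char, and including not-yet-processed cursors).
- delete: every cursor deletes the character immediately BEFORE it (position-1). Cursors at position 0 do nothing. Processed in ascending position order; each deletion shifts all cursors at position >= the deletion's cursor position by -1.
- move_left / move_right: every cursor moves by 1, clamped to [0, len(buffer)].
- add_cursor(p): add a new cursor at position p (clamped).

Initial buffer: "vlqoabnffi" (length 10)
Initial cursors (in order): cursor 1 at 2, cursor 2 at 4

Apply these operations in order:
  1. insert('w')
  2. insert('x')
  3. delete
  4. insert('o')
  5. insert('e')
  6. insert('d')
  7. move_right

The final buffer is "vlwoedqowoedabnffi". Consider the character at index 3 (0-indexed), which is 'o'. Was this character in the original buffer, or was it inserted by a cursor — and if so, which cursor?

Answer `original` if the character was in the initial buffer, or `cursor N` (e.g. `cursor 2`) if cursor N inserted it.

Answer: cursor 1

Derivation:
After op 1 (insert('w')): buffer="vlwqowabnffi" (len 12), cursors c1@3 c2@6, authorship ..1..2......
After op 2 (insert('x')): buffer="vlwxqowxabnffi" (len 14), cursors c1@4 c2@8, authorship ..11..22......
After op 3 (delete): buffer="vlwqowabnffi" (len 12), cursors c1@3 c2@6, authorship ..1..2......
After op 4 (insert('o')): buffer="vlwoqowoabnffi" (len 14), cursors c1@4 c2@8, authorship ..11..22......
After op 5 (insert('e')): buffer="vlwoeqowoeabnffi" (len 16), cursors c1@5 c2@10, authorship ..111..222......
After op 6 (insert('d')): buffer="vlwoedqowoedabnffi" (len 18), cursors c1@6 c2@12, authorship ..1111..2222......
After op 7 (move_right): buffer="vlwoedqowoedabnffi" (len 18), cursors c1@7 c2@13, authorship ..1111..2222......
Authorship (.=original, N=cursor N): . . 1 1 1 1 . . 2 2 2 2 . . . . . .
Index 3: author = 1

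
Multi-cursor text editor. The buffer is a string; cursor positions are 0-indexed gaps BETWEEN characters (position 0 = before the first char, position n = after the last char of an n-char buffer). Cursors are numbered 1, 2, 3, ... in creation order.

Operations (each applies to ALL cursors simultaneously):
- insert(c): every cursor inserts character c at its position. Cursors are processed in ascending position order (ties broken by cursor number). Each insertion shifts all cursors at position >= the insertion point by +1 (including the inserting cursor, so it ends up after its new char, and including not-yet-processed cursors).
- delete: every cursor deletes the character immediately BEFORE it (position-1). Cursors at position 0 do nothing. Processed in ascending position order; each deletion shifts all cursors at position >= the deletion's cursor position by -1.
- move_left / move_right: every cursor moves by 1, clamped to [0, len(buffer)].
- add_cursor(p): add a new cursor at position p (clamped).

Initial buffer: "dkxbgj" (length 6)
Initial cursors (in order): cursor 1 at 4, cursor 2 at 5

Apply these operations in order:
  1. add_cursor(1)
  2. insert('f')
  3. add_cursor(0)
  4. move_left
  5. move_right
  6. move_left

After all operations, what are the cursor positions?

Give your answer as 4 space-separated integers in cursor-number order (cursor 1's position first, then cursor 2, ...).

Answer: 5 7 1 0

Derivation:
After op 1 (add_cursor(1)): buffer="dkxbgj" (len 6), cursors c3@1 c1@4 c2@5, authorship ......
After op 2 (insert('f')): buffer="dfkxbfgfj" (len 9), cursors c3@2 c1@6 c2@8, authorship .3...1.2.
After op 3 (add_cursor(0)): buffer="dfkxbfgfj" (len 9), cursors c4@0 c3@2 c1@6 c2@8, authorship .3...1.2.
After op 4 (move_left): buffer="dfkxbfgfj" (len 9), cursors c4@0 c3@1 c1@5 c2@7, authorship .3...1.2.
After op 5 (move_right): buffer="dfkxbfgfj" (len 9), cursors c4@1 c3@2 c1@6 c2@8, authorship .3...1.2.
After op 6 (move_left): buffer="dfkxbfgfj" (len 9), cursors c4@0 c3@1 c1@5 c2@7, authorship .3...1.2.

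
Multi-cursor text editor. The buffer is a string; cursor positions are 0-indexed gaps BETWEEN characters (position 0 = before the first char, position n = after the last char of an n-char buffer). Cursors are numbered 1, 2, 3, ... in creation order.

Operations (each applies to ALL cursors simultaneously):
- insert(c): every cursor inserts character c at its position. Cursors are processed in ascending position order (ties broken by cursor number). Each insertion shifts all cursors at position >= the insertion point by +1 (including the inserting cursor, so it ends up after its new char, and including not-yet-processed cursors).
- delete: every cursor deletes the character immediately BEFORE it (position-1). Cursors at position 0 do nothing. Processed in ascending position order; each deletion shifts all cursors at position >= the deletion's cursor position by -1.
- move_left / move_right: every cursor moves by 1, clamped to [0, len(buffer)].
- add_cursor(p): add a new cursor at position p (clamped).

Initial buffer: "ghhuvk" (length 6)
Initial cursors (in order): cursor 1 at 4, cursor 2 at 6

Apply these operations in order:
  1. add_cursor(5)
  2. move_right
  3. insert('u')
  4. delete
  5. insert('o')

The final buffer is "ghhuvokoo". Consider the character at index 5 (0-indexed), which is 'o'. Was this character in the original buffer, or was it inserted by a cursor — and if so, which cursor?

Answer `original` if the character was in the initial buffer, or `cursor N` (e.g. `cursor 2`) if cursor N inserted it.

Answer: cursor 1

Derivation:
After op 1 (add_cursor(5)): buffer="ghhuvk" (len 6), cursors c1@4 c3@5 c2@6, authorship ......
After op 2 (move_right): buffer="ghhuvk" (len 6), cursors c1@5 c2@6 c3@6, authorship ......
After op 3 (insert('u')): buffer="ghhuvukuu" (len 9), cursors c1@6 c2@9 c3@9, authorship .....1.23
After op 4 (delete): buffer="ghhuvk" (len 6), cursors c1@5 c2@6 c3@6, authorship ......
After op 5 (insert('o')): buffer="ghhuvokoo" (len 9), cursors c1@6 c2@9 c3@9, authorship .....1.23
Authorship (.=original, N=cursor N): . . . . . 1 . 2 3
Index 5: author = 1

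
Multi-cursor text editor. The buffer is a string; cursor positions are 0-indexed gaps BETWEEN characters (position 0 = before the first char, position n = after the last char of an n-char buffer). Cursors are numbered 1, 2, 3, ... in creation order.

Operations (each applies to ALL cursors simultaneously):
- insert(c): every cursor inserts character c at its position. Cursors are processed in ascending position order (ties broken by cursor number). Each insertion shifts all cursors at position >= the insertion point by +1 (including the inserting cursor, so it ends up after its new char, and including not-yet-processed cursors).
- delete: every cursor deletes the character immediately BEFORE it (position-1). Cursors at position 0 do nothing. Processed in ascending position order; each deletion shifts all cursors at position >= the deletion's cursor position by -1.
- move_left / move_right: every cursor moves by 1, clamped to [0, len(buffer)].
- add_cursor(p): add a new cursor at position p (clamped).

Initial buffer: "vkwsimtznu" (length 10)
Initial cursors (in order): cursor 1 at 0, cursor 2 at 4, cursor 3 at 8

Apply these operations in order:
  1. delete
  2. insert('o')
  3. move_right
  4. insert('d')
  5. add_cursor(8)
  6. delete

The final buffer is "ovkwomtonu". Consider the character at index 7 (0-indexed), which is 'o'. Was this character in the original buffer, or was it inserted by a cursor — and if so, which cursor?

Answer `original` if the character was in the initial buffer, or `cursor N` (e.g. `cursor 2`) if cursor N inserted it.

After op 1 (delete): buffer="vkwimtnu" (len 8), cursors c1@0 c2@3 c3@6, authorship ........
After op 2 (insert('o')): buffer="ovkwoimtonu" (len 11), cursors c1@1 c2@5 c3@9, authorship 1...2...3..
After op 3 (move_right): buffer="ovkwoimtonu" (len 11), cursors c1@2 c2@6 c3@10, authorship 1...2...3..
After op 4 (insert('d')): buffer="ovdkwoidmtondu" (len 14), cursors c1@3 c2@8 c3@13, authorship 1.1..2.2..3.3.
After op 5 (add_cursor(8)): buffer="ovdkwoidmtondu" (len 14), cursors c1@3 c2@8 c4@8 c3@13, authorship 1.1..2.2..3.3.
After op 6 (delete): buffer="ovkwomtonu" (len 10), cursors c1@2 c2@5 c4@5 c3@9, authorship 1...2..3..
Authorship (.=original, N=cursor N): 1 . . . 2 . . 3 . .
Index 7: author = 3

Answer: cursor 3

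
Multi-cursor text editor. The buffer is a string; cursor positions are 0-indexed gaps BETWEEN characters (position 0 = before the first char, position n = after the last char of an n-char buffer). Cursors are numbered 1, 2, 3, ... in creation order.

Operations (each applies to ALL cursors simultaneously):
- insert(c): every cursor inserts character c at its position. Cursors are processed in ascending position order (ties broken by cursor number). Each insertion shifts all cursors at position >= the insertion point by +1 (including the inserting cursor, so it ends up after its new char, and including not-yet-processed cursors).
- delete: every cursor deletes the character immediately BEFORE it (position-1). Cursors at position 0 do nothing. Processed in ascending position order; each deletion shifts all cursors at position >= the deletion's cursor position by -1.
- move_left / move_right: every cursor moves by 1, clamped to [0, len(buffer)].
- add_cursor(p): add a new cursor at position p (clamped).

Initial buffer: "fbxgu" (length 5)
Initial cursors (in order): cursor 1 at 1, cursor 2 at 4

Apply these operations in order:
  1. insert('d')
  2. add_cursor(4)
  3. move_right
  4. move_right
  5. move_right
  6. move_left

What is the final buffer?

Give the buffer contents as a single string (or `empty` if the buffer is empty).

Answer: fdbxgdu

Derivation:
After op 1 (insert('d')): buffer="fdbxgdu" (len 7), cursors c1@2 c2@6, authorship .1...2.
After op 2 (add_cursor(4)): buffer="fdbxgdu" (len 7), cursors c1@2 c3@4 c2@6, authorship .1...2.
After op 3 (move_right): buffer="fdbxgdu" (len 7), cursors c1@3 c3@5 c2@7, authorship .1...2.
After op 4 (move_right): buffer="fdbxgdu" (len 7), cursors c1@4 c3@6 c2@7, authorship .1...2.
After op 5 (move_right): buffer="fdbxgdu" (len 7), cursors c1@5 c2@7 c3@7, authorship .1...2.
After op 6 (move_left): buffer="fdbxgdu" (len 7), cursors c1@4 c2@6 c3@6, authorship .1...2.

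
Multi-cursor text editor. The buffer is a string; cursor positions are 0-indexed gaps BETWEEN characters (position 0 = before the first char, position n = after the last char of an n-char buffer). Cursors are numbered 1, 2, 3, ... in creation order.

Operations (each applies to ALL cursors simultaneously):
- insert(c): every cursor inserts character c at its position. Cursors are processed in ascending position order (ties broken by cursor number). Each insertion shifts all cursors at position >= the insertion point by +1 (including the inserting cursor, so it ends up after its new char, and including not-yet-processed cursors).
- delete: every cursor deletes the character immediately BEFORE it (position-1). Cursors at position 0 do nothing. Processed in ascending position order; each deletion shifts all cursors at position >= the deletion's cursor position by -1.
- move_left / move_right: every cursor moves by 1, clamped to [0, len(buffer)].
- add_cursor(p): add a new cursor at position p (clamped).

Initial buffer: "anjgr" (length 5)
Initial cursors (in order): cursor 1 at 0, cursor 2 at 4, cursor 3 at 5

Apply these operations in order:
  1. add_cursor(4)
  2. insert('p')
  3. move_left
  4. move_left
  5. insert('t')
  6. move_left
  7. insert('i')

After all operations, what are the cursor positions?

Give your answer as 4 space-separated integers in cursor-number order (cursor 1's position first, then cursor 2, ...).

After op 1 (add_cursor(4)): buffer="anjgr" (len 5), cursors c1@0 c2@4 c4@4 c3@5, authorship .....
After op 2 (insert('p')): buffer="panjgpprp" (len 9), cursors c1@1 c2@7 c4@7 c3@9, authorship 1....24.3
After op 3 (move_left): buffer="panjgpprp" (len 9), cursors c1@0 c2@6 c4@6 c3@8, authorship 1....24.3
After op 4 (move_left): buffer="panjgpprp" (len 9), cursors c1@0 c2@5 c4@5 c3@7, authorship 1....24.3
After op 5 (insert('t')): buffer="tpanjgttpptrp" (len 13), cursors c1@1 c2@8 c4@8 c3@11, authorship 11....24243.3
After op 6 (move_left): buffer="tpanjgttpptrp" (len 13), cursors c1@0 c2@7 c4@7 c3@10, authorship 11....24243.3
After op 7 (insert('i')): buffer="itpanjgtiitppitrp" (len 17), cursors c1@1 c2@10 c4@10 c3@14, authorship 111....22442433.3

Answer: 1 10 14 10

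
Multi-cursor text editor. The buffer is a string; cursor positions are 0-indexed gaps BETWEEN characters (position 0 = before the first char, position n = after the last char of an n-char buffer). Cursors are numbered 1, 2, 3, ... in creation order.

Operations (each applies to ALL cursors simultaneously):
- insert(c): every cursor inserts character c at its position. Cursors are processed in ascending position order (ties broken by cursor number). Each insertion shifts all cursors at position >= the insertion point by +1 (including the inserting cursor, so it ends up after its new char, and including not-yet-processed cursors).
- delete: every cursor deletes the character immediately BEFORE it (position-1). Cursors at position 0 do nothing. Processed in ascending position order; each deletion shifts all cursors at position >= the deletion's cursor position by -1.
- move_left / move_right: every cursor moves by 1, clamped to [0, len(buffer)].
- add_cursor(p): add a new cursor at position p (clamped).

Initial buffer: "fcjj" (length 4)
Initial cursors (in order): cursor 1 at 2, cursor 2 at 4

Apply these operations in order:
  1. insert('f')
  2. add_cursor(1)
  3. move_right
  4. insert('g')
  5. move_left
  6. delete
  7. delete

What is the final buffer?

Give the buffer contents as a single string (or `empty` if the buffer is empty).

After op 1 (insert('f')): buffer="fcfjjf" (len 6), cursors c1@3 c2@6, authorship ..1..2
After op 2 (add_cursor(1)): buffer="fcfjjf" (len 6), cursors c3@1 c1@3 c2@6, authorship ..1..2
After op 3 (move_right): buffer="fcfjjf" (len 6), cursors c3@2 c1@4 c2@6, authorship ..1..2
After op 4 (insert('g')): buffer="fcgfjgjfg" (len 9), cursors c3@3 c1@6 c2@9, authorship ..31.1.22
After op 5 (move_left): buffer="fcgfjgjfg" (len 9), cursors c3@2 c1@5 c2@8, authorship ..31.1.22
After op 6 (delete): buffer="fgfgjg" (len 6), cursors c3@1 c1@3 c2@5, authorship .311.2
After op 7 (delete): buffer="ggg" (len 3), cursors c3@0 c1@1 c2@2, authorship 312

Answer: ggg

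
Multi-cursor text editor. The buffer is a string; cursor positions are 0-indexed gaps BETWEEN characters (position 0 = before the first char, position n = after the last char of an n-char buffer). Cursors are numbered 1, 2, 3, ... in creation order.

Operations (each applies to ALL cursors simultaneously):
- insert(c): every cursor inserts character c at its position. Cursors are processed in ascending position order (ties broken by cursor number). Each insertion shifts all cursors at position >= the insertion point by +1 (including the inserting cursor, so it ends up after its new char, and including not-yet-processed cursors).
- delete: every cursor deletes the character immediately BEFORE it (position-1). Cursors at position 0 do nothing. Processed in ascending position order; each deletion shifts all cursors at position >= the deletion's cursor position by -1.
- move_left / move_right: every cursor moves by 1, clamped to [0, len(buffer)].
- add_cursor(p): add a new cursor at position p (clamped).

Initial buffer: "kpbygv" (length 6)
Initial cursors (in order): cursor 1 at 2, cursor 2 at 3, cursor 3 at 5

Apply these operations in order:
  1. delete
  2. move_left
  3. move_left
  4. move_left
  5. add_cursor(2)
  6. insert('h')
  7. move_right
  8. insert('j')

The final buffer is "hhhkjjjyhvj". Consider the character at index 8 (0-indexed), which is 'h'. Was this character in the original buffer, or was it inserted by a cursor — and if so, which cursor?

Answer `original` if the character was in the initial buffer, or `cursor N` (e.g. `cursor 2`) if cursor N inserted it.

Answer: cursor 4

Derivation:
After op 1 (delete): buffer="kyv" (len 3), cursors c1@1 c2@1 c3@2, authorship ...
After op 2 (move_left): buffer="kyv" (len 3), cursors c1@0 c2@0 c3@1, authorship ...
After op 3 (move_left): buffer="kyv" (len 3), cursors c1@0 c2@0 c3@0, authorship ...
After op 4 (move_left): buffer="kyv" (len 3), cursors c1@0 c2@0 c3@0, authorship ...
After op 5 (add_cursor(2)): buffer="kyv" (len 3), cursors c1@0 c2@0 c3@0 c4@2, authorship ...
After op 6 (insert('h')): buffer="hhhkyhv" (len 7), cursors c1@3 c2@3 c3@3 c4@6, authorship 123..4.
After op 7 (move_right): buffer="hhhkyhv" (len 7), cursors c1@4 c2@4 c3@4 c4@7, authorship 123..4.
After op 8 (insert('j')): buffer="hhhkjjjyhvj" (len 11), cursors c1@7 c2@7 c3@7 c4@11, authorship 123.123.4.4
Authorship (.=original, N=cursor N): 1 2 3 . 1 2 3 . 4 . 4
Index 8: author = 4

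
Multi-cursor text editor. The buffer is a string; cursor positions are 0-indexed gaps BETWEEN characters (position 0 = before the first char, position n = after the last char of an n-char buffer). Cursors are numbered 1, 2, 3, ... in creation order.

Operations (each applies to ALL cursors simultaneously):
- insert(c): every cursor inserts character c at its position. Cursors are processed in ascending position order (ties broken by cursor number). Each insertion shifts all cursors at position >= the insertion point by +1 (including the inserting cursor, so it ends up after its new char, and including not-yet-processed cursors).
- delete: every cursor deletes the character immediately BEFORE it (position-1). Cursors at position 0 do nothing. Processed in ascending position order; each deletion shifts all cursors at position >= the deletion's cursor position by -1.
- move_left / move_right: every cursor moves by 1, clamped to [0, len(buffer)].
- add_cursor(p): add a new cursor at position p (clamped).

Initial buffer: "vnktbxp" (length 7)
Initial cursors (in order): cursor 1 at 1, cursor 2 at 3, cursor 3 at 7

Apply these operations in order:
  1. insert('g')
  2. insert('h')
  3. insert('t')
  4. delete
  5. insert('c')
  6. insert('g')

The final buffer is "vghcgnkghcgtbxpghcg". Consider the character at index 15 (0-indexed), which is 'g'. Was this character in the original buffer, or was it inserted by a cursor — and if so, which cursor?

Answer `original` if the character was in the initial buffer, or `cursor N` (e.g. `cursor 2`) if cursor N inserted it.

After op 1 (insert('g')): buffer="vgnkgtbxpg" (len 10), cursors c1@2 c2@5 c3@10, authorship .1..2....3
After op 2 (insert('h')): buffer="vghnkghtbxpgh" (len 13), cursors c1@3 c2@7 c3@13, authorship .11..22....33
After op 3 (insert('t')): buffer="vghtnkghttbxpght" (len 16), cursors c1@4 c2@9 c3@16, authorship .111..222....333
After op 4 (delete): buffer="vghnkghtbxpgh" (len 13), cursors c1@3 c2@7 c3@13, authorship .11..22....33
After op 5 (insert('c')): buffer="vghcnkghctbxpghc" (len 16), cursors c1@4 c2@9 c3@16, authorship .111..222....333
After op 6 (insert('g')): buffer="vghcgnkghcgtbxpghcg" (len 19), cursors c1@5 c2@11 c3@19, authorship .1111..2222....3333
Authorship (.=original, N=cursor N): . 1 1 1 1 . . 2 2 2 2 . . . . 3 3 3 3
Index 15: author = 3

Answer: cursor 3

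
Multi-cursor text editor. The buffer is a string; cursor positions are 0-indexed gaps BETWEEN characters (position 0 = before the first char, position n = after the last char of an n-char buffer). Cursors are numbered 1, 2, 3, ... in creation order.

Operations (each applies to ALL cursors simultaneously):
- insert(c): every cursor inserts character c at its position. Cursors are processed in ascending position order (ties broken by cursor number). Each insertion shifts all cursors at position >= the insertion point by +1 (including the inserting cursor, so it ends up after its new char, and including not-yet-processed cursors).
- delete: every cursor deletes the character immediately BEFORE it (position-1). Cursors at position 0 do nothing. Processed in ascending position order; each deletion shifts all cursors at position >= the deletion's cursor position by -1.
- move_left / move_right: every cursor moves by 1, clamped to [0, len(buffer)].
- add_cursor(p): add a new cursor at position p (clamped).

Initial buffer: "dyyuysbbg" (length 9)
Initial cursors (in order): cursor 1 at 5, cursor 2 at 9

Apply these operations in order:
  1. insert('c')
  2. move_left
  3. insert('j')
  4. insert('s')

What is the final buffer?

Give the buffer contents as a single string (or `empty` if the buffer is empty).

Answer: dyyuyjscsbbgjsc

Derivation:
After op 1 (insert('c')): buffer="dyyuycsbbgc" (len 11), cursors c1@6 c2@11, authorship .....1....2
After op 2 (move_left): buffer="dyyuycsbbgc" (len 11), cursors c1@5 c2@10, authorship .....1....2
After op 3 (insert('j')): buffer="dyyuyjcsbbgjc" (len 13), cursors c1@6 c2@12, authorship .....11....22
After op 4 (insert('s')): buffer="dyyuyjscsbbgjsc" (len 15), cursors c1@7 c2@14, authorship .....111....222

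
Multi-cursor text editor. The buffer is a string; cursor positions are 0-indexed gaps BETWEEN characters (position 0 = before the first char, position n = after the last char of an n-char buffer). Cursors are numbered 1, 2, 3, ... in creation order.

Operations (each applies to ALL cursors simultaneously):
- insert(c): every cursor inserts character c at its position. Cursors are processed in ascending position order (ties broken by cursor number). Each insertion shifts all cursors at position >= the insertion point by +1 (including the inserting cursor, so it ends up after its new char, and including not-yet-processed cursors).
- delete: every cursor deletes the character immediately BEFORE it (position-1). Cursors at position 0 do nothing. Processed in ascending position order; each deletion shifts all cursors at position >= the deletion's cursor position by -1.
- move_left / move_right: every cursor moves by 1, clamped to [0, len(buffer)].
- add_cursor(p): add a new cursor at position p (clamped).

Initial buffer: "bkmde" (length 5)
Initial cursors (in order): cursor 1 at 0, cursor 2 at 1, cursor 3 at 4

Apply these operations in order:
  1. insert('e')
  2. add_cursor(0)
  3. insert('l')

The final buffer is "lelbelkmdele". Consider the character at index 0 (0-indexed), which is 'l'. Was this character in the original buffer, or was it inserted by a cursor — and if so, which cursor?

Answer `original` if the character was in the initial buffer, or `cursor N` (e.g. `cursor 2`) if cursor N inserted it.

Answer: cursor 4

Derivation:
After op 1 (insert('e')): buffer="ebekmdee" (len 8), cursors c1@1 c2@3 c3@7, authorship 1.2...3.
After op 2 (add_cursor(0)): buffer="ebekmdee" (len 8), cursors c4@0 c1@1 c2@3 c3@7, authorship 1.2...3.
After op 3 (insert('l')): buffer="lelbelkmdele" (len 12), cursors c4@1 c1@3 c2@6 c3@11, authorship 411.22...33.
Authorship (.=original, N=cursor N): 4 1 1 . 2 2 . . . 3 3 .
Index 0: author = 4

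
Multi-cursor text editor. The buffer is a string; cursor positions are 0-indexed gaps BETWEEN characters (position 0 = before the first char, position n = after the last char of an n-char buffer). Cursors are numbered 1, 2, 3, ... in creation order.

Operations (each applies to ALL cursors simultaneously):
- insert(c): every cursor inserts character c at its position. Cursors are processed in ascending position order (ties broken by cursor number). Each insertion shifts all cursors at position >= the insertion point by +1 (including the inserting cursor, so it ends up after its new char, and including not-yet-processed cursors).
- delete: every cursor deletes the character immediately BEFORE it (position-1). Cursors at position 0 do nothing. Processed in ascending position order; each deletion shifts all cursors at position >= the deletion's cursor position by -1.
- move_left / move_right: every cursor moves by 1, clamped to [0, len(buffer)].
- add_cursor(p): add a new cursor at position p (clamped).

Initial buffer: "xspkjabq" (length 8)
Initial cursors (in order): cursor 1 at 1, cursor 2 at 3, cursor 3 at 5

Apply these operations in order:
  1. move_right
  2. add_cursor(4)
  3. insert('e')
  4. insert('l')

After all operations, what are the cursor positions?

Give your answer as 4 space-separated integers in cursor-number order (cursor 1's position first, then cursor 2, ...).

After op 1 (move_right): buffer="xspkjabq" (len 8), cursors c1@2 c2@4 c3@6, authorship ........
After op 2 (add_cursor(4)): buffer="xspkjabq" (len 8), cursors c1@2 c2@4 c4@4 c3@6, authorship ........
After op 3 (insert('e')): buffer="xsepkeejaebq" (len 12), cursors c1@3 c2@7 c4@7 c3@10, authorship ..1..24..3..
After op 4 (insert('l')): buffer="xselpkeelljaelbq" (len 16), cursors c1@4 c2@10 c4@10 c3@14, authorship ..11..2424..33..

Answer: 4 10 14 10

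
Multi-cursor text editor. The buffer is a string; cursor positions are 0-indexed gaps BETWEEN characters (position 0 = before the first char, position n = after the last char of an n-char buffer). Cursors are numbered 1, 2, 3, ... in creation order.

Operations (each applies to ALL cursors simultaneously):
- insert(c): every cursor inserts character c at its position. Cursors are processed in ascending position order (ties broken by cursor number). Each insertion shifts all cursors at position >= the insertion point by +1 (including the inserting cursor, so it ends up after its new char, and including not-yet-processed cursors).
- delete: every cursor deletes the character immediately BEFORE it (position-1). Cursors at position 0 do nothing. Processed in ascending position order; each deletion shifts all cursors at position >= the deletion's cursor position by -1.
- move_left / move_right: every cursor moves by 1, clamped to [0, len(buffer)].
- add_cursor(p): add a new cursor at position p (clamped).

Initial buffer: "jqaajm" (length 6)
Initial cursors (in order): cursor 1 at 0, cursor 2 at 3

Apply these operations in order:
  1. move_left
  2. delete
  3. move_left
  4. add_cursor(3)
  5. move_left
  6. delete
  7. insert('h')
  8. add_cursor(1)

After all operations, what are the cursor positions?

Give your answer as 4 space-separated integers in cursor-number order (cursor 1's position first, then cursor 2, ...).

Answer: 2 2 4 1

Derivation:
After op 1 (move_left): buffer="jqaajm" (len 6), cursors c1@0 c2@2, authorship ......
After op 2 (delete): buffer="jaajm" (len 5), cursors c1@0 c2@1, authorship .....
After op 3 (move_left): buffer="jaajm" (len 5), cursors c1@0 c2@0, authorship .....
After op 4 (add_cursor(3)): buffer="jaajm" (len 5), cursors c1@0 c2@0 c3@3, authorship .....
After op 5 (move_left): buffer="jaajm" (len 5), cursors c1@0 c2@0 c3@2, authorship .....
After op 6 (delete): buffer="jajm" (len 4), cursors c1@0 c2@0 c3@1, authorship ....
After op 7 (insert('h')): buffer="hhjhajm" (len 7), cursors c1@2 c2@2 c3@4, authorship 12.3...
After op 8 (add_cursor(1)): buffer="hhjhajm" (len 7), cursors c4@1 c1@2 c2@2 c3@4, authorship 12.3...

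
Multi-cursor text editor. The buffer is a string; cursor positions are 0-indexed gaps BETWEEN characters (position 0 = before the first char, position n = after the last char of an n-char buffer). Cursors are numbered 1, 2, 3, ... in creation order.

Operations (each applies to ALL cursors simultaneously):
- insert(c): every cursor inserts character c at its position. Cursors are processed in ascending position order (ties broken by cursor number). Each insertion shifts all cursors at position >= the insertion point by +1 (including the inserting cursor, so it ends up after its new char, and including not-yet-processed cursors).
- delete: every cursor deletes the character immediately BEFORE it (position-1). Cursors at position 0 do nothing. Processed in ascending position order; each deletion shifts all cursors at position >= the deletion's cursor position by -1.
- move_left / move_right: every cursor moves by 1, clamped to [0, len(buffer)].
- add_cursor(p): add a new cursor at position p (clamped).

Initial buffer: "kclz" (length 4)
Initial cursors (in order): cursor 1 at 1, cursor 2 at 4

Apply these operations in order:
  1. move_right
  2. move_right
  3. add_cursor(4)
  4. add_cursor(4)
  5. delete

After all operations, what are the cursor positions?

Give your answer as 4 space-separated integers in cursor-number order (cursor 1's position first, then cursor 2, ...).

Answer: 0 0 0 0

Derivation:
After op 1 (move_right): buffer="kclz" (len 4), cursors c1@2 c2@4, authorship ....
After op 2 (move_right): buffer="kclz" (len 4), cursors c1@3 c2@4, authorship ....
After op 3 (add_cursor(4)): buffer="kclz" (len 4), cursors c1@3 c2@4 c3@4, authorship ....
After op 4 (add_cursor(4)): buffer="kclz" (len 4), cursors c1@3 c2@4 c3@4 c4@4, authorship ....
After op 5 (delete): buffer="" (len 0), cursors c1@0 c2@0 c3@0 c4@0, authorship 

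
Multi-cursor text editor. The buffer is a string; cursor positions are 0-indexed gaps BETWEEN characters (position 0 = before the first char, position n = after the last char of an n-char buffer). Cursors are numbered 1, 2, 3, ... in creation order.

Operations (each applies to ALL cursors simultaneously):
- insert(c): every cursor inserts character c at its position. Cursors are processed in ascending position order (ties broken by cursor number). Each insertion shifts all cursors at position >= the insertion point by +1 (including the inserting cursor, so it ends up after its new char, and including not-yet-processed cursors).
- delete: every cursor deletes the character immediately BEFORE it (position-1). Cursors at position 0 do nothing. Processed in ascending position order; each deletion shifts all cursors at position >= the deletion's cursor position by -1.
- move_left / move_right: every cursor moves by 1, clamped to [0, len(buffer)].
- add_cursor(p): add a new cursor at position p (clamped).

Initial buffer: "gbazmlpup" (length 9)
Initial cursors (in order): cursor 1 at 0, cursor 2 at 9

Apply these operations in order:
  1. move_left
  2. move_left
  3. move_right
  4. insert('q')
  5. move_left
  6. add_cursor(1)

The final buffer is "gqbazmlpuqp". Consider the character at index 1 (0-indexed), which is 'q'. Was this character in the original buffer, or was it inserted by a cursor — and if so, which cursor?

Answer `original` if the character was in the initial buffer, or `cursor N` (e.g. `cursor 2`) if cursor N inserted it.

After op 1 (move_left): buffer="gbazmlpup" (len 9), cursors c1@0 c2@8, authorship .........
After op 2 (move_left): buffer="gbazmlpup" (len 9), cursors c1@0 c2@7, authorship .........
After op 3 (move_right): buffer="gbazmlpup" (len 9), cursors c1@1 c2@8, authorship .........
After op 4 (insert('q')): buffer="gqbazmlpuqp" (len 11), cursors c1@2 c2@10, authorship .1.......2.
After op 5 (move_left): buffer="gqbazmlpuqp" (len 11), cursors c1@1 c2@9, authorship .1.......2.
After op 6 (add_cursor(1)): buffer="gqbazmlpuqp" (len 11), cursors c1@1 c3@1 c2@9, authorship .1.......2.
Authorship (.=original, N=cursor N): . 1 . . . . . . . 2 .
Index 1: author = 1

Answer: cursor 1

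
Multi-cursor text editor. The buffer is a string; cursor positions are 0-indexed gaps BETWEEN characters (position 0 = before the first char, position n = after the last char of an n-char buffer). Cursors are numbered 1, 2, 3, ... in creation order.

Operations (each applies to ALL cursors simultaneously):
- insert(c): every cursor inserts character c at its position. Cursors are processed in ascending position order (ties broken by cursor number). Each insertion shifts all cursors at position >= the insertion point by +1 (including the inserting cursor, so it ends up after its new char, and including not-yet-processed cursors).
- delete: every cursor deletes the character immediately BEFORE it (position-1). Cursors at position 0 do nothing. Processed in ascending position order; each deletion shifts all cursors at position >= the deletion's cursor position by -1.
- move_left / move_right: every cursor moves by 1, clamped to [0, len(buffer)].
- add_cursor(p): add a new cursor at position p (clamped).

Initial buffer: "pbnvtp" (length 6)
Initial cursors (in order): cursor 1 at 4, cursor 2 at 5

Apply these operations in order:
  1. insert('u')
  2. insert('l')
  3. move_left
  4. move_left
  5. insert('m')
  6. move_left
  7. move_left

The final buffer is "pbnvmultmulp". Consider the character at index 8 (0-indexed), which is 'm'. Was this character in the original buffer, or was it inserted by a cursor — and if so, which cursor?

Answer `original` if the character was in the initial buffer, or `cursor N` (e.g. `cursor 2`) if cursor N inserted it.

After op 1 (insert('u')): buffer="pbnvutup" (len 8), cursors c1@5 c2@7, authorship ....1.2.
After op 2 (insert('l')): buffer="pbnvultulp" (len 10), cursors c1@6 c2@9, authorship ....11.22.
After op 3 (move_left): buffer="pbnvultulp" (len 10), cursors c1@5 c2@8, authorship ....11.22.
After op 4 (move_left): buffer="pbnvultulp" (len 10), cursors c1@4 c2@7, authorship ....11.22.
After op 5 (insert('m')): buffer="pbnvmultmulp" (len 12), cursors c1@5 c2@9, authorship ....111.222.
After op 6 (move_left): buffer="pbnvmultmulp" (len 12), cursors c1@4 c2@8, authorship ....111.222.
After op 7 (move_left): buffer="pbnvmultmulp" (len 12), cursors c1@3 c2@7, authorship ....111.222.
Authorship (.=original, N=cursor N): . . . . 1 1 1 . 2 2 2 .
Index 8: author = 2

Answer: cursor 2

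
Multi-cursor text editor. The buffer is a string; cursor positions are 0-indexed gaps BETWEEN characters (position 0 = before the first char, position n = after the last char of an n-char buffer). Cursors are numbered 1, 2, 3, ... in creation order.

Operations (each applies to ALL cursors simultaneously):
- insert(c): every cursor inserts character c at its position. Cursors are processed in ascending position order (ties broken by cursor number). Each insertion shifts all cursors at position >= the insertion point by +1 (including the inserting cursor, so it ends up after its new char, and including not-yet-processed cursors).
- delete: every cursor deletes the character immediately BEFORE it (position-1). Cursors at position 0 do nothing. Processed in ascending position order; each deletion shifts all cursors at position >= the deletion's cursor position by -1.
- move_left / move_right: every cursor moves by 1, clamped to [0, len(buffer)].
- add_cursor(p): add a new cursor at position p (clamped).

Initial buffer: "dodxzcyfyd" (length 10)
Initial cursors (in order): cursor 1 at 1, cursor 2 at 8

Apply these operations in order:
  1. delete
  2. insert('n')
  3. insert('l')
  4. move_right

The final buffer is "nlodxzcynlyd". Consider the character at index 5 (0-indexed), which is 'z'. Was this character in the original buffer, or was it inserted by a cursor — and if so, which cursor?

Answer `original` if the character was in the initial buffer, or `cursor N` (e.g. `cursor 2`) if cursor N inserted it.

After op 1 (delete): buffer="odxzcyyd" (len 8), cursors c1@0 c2@6, authorship ........
After op 2 (insert('n')): buffer="nodxzcynyd" (len 10), cursors c1@1 c2@8, authorship 1......2..
After op 3 (insert('l')): buffer="nlodxzcynlyd" (len 12), cursors c1@2 c2@10, authorship 11......22..
After op 4 (move_right): buffer="nlodxzcynlyd" (len 12), cursors c1@3 c2@11, authorship 11......22..
Authorship (.=original, N=cursor N): 1 1 . . . . . . 2 2 . .
Index 5: author = original

Answer: original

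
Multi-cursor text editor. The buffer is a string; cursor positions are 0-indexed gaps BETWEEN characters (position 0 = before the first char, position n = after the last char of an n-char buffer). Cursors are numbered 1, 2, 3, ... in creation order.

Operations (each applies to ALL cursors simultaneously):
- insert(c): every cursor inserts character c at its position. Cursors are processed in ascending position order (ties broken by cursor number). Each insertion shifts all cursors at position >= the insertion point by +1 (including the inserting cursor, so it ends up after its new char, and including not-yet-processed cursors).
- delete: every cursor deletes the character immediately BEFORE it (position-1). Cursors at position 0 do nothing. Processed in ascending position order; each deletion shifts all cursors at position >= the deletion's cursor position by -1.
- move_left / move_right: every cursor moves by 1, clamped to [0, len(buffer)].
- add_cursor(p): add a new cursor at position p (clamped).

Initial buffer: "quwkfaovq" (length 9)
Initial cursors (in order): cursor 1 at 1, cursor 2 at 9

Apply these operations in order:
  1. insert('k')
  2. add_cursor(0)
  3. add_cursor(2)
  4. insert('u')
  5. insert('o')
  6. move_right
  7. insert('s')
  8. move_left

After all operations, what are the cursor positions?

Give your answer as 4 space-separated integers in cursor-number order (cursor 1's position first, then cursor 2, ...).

Answer: 11 22 3 11

Derivation:
After op 1 (insert('k')): buffer="qkuwkfaovqk" (len 11), cursors c1@2 c2@11, authorship .1........2
After op 2 (add_cursor(0)): buffer="qkuwkfaovqk" (len 11), cursors c3@0 c1@2 c2@11, authorship .1........2
After op 3 (add_cursor(2)): buffer="qkuwkfaovqk" (len 11), cursors c3@0 c1@2 c4@2 c2@11, authorship .1........2
After op 4 (insert('u')): buffer="uqkuuuwkfaovqku" (len 15), cursors c3@1 c1@5 c4@5 c2@15, authorship 3.114........22
After op 5 (insert('o')): buffer="uoqkuuoouwkfaovqkuo" (len 19), cursors c3@2 c1@8 c4@8 c2@19, authorship 33.11414........222
After op 6 (move_right): buffer="uoqkuuoouwkfaovqkuo" (len 19), cursors c3@3 c1@9 c4@9 c2@19, authorship 33.11414........222
After op 7 (insert('s')): buffer="uoqskuuoousswkfaovqkuos" (len 23), cursors c3@4 c1@12 c4@12 c2@23, authorship 33.311414.14.......2222
After op 8 (move_left): buffer="uoqskuuoousswkfaovqkuos" (len 23), cursors c3@3 c1@11 c4@11 c2@22, authorship 33.311414.14.......2222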